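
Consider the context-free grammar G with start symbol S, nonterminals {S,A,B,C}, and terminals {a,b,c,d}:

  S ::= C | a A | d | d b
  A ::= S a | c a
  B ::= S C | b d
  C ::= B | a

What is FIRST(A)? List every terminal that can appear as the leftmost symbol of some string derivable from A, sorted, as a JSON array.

Compute FIRST by fixpoint:
[1]
  A via A→c a: +{c}
  B via B→b d: +{b}
  C via C→B: +{b}
  C via C→a: +{a}
  S via S→C: +{a,b}
  S via S→d: +{d}
  S: {a,b,d}  A: {c}  B: {b}  C: {a,b}
[2]
  A via A→S a: +{a,b,d}
  B via B→S C: +{a,d}
  C via C→B: +{d}
  S: {a,b,d}  A: {a,b,c,d}  B: {a,b,d}  C: {a,b,d}
[3] — fixpoint
  S: {a,b,d}  A: {a,b,c,d}  B: {a,b,d}  C: {a,b,d}

FIRST(A) = ["a", "b", "c", "d"]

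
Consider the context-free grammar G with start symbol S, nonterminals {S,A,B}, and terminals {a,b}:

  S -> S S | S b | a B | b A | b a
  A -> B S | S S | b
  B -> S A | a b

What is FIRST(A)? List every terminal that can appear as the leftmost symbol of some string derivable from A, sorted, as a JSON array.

Compute FIRST by fixpoint:
[1]
  A via A→b: +{b}
  B via B→a b: +{a}
  S via S→a B: +{a}
  S via S→b A: +{b}
  FIRST(S)={a,b}  FIRST(A)={b}  FIRST(B)={a}
[2]
  A via A→B S: +{a}
  B via B→S A: +{b}
  FIRST(S)={a,b}  FIRST(A)={a,b}  FIRST(B)={a,b}
[3] — fixpoint
  FIRST(S)={a,b}  FIRST(A)={a,b}  FIRST(B)={a,b}

FIRST(A) = ["a", "b"]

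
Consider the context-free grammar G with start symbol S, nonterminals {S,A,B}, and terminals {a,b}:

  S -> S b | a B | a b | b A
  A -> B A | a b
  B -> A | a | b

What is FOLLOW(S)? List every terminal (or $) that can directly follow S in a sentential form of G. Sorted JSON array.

FIRST iteration:
[1]
  A via A→a b: +{a}
  B via B→A: +{a}
  B via B→b: +{b}
  S via S→a B: +{a}
  S via S→b A: +{b}
  FIRST(S)={a,b}  FIRST(A)={a}  FIRST(B)={a,b}
[2]
  A via A→B A: +{b}
  FIRST(S)={a,b}  FIRST(A)={a,b}  FIRST(B)={a,b}
[3] — fixpoint
  FIRST(S)={a,b}  FIRST(A)={a,b}  FIRST(B)={a,b}

FOLLOW iteration:
FOLLOW(S) := {$}
[1]
  A→B A: FOLLOW(B) ⊇ FIRST(A) = {a,b}; new: +{a,b}
  B→A: FOLLOW(A) ⊇ FOLLOW(B) ⊇ {a,b}; new: +{a,b}
  S→S b: FOLLOW(S) ⊇ FIRST(b) = {b}; new: +{b}
  S→a B: FOLLOW(B) ⊇ FOLLOW(S) ⊇ {$,b}; new: +{$}
  S→b A: FOLLOW(A) ⊇ FOLLOW(S) ⊇ {$,b}; new: +{$}
  S: {$,b}  A: {$,a,b}  B: {$,a,b}
[2] done
  S: {$,b}  A: {$,a,b}  B: {$,a,b}

FOLLOW(S) = ["$", "b"]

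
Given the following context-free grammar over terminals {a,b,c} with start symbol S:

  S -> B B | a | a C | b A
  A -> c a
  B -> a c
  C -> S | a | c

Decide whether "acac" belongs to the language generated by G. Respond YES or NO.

CNF form of G:
  S -> B B | T1 C | T2 A | a
  A -> T0 T1
  B -> T1 T0
  C -> B B | T1 C | T2 A | a | c
  T0 -> c
  T1 -> a
  T2 -> b

Fill CYK table bottom-up:
  cell(0,0) a: {C,S,T1}  orig:{C,S}
  cell(1,1) c: {C,T0}  orig:{C}
  cell(2,2) a: {C,S,T1}  orig:{C,S}
  cell(3,3) c: {C,T0}  orig:{C}
  cell(0,1) ac: {B,C,S}
  cell(1,2) ca: {A}
  cell(2,3) ac: {B,C,S}
  cell(0,2) aca: ∅
  cell(1,3) cac: ∅
  cell(0,3) acac: {C,S}

S ∈ T[0,3] ⇒ YES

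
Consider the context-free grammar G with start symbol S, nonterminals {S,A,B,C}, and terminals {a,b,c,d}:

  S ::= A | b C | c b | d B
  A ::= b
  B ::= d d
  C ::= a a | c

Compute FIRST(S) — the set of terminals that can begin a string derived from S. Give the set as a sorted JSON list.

FIRST iteration:
pass 1:
  A via A→b: +{b}
  B via B→d d: +{d}
  C via C→a a: +{a}
  C via C→c: +{c}
  S via S→A: +{b}
  S via S→c b: +{c}
  S via S→d B: +{d}
  FIRST[S]={b,c,d}  FIRST[A]={b}  FIRST[B]={d}  FIRST[C]={a,c}
pass 2: — fixpoint
  FIRST[S]={b,c,d}  FIRST[A]={b}  FIRST[B]={d}  FIRST[C]={a,c}

FIRST(S) = ["b", "c", "d"]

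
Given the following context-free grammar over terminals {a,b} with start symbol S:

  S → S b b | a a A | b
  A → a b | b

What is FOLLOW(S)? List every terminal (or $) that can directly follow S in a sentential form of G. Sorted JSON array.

FIRST sets, iterate to fixpoint:
pass 1:
  A via A→a b: +{a}
  A via A→b: +{b}
  S via S→a a A: +{a}
  S via S→b: +{b}
  S: {a,b}  A: {a,b}
pass 2: — fixpoint
  S: {a,b}  A: {a,b}

FOLLOW iteration:
initialize: $ ∈ FOLLOW(S)
[1]
  S→S b b: FOLLOW(S) ⊇ FIRST(b) = {b}; new: +{b}
  S→a a A: FOLLOW(A) ⊇ FOLLOW(S) ⊇ {$,b}; new: +{$,b}
  FOLLOW(S)={$,b}  FOLLOW(A)={$,b}
[2] (stable)
  FOLLOW(S)={$,b}  FOLLOW(A)={$,b}

FOLLOW(S) = ["$", "b"]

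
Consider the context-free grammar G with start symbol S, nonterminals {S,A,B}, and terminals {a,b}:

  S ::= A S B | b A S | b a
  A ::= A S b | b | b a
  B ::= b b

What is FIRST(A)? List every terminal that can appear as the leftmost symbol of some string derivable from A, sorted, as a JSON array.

FIRST iteration:
iter 1:
  A via A→b: +{b}
  B via B→b b: +{b}
  S via S→A S B: +{b}
  FIRST(S)={b}  FIRST(A)={b}  FIRST(B)={b}
iter 2: (no change)
  FIRST(S)={b}  FIRST(A)={b}  FIRST(B)={b}

FIRST(A) = ["b"]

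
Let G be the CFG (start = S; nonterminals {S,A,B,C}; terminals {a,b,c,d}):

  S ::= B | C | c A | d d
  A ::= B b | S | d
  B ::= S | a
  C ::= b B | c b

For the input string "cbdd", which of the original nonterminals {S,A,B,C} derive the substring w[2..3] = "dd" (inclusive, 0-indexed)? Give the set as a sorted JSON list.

CNF form of G:
  S -> T0 B | T1 A | T1 T0 | T2 T2 | a
  A -> B T0 | T0 B | T1 A | T1 T0 | T2 T2 | a | d
  B -> T0 B | T1 A | T1 T0 | T2 T2 | a
  C -> T0 B | T1 T0
  T0 -> b
  T1 -> c
  T2 -> d

CYK table (by increasing span), restricted to cells inside w[2..3]:
  T[2,2] 'd' = {A,T2}  orig:{A}
  T[3,3] 'd' = {A,T2}  orig:{A}
  T[2,3] 'dd' = {A,B,S}

Original NTs in T[2,3] deriving "dd": ["A", "B", "S"]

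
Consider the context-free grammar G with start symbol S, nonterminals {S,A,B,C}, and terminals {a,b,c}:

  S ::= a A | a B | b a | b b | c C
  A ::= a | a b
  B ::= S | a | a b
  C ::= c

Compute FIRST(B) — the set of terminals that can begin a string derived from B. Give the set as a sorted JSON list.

Compute FIRST by fixpoint:
[1]
  A via A→a: +{a}
  B via B→a: +{a}
  C via C→c: +{c}
  S via S→a A: +{a}
  S via S→b a: +{b}
  S via S→c C: +{c}
  FIRST(S)={a,b,c}  FIRST(A)={a}  FIRST(B)={a}  FIRST(C)={c}
[2]
  B via B→S: +{b,c}
  FIRST(S)={a,b,c}  FIRST(A)={a}  FIRST(B)={a,b,c}  FIRST(C)={c}
[3] done
  FIRST(S)={a,b,c}  FIRST(A)={a}  FIRST(B)={a,b,c}  FIRST(C)={c}

FIRST(B) = ["a", "b", "c"]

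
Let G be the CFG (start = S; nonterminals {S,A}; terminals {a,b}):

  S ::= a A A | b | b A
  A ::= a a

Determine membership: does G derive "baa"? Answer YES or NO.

Convert to CNF:
  S -> T0 X2 | T1 A | b
  A -> T0 T0
  T0 -> a
  T1 -> b
  X2 -> A A

Fill CYK table bottom-up:
  [0..0]={S,T1}  "b"  orig:{S}
  [1..1]={T0}  "a"  orig:{}
  [2..2]={T0}  "a"  orig:{}
  [0..1]=∅  "ba"
  [1..2]={A}  "aa"
  [0..2]={S}  "baa"

S ∈ T[0,2] ⇒ YES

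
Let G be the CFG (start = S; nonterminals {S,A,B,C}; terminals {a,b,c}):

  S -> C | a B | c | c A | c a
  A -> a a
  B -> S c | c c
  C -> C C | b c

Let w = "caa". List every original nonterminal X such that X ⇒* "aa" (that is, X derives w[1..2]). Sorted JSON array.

CNF form of G:
  S -> C C | T0 B | T1 A | T1 T0 | T2 T1 | c
  A -> T0 T0
  B -> S T1 | T1 T1
  C -> C C | T2 T1
  T0 -> a
  T1 -> c
  T2 -> b

CYK table (by increasing span) (cells [i..j] with 1 ≤ i ≤ j ≤ 2 only):
  cell(1,1) a: {T0}  orig:{}
  cell(2,2) a: {T0}  orig:{}
  cell(1,2) aa: {A}

Original NTs in T[1,2] deriving "aa": ["A"]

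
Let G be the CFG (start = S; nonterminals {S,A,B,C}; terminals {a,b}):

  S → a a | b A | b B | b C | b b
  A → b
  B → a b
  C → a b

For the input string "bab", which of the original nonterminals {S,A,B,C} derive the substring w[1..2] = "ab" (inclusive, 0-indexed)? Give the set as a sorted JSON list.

Convert to CNF:
  S -> T0 T0 | T1 A | T1 B | T1 C | T1 T1
  A -> b
  B -> T0 T1
  C -> T0 T1
  T0 -> a
  T1 -> b

Fill CYK table bottom-up, restricted to cells inside w[1..2]:
  cell(1,1) a: {T0}  orig:{}
  cell(2,2) b: {A,T1}  orig:{A}
  cell(1,2) ab: {B,C}

Original NTs in T[1,2] deriving "ab": ["B", "C"]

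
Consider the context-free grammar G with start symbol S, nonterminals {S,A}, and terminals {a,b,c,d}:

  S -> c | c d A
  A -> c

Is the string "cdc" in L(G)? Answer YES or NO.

Convert to CNF:
  S -> T0 X2 | c
  A -> c
  T0 -> c
  T1 -> d
  X2 -> T1 A

Fill CYK table bottom-up:
  cell(0,0) c: {A,S,T0}  orig:{A,S}
  cell(1,1) d: {T1}  orig:{}
  cell(2,2) c: {A,S,T0}  orig:{A,S}
  cell(0,1) cd: ∅
  cell(1,2) dc: {X2}  orig:{}
  cell(0,2) cdc: {S}

S ∈ T[0,2] ⇒ YES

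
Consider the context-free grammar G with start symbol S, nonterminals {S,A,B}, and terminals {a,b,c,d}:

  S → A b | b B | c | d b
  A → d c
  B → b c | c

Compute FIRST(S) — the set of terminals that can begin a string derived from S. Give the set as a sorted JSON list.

FIRST iteration:
pass 1:
  A via A→d c: +{d}
  B via B→b c: +{b}
  B via B→c: +{c}
  S via S→A b: +{d}
  S via S→b B: +{b}
  S via S→c: +{c}
  FIRST(S)={b,c,d}  FIRST(A)={d}  FIRST(B)={b,c}
pass 2: — fixpoint
  FIRST(S)={b,c,d}  FIRST(A)={d}  FIRST(B)={b,c}

FIRST(S) = ["b", "c", "d"]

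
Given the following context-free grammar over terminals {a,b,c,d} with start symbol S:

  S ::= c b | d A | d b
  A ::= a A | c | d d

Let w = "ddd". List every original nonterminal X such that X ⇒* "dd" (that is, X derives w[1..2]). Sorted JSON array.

Convert to CNF:
  S -> T1 A | T1 T3 | T2 T3
  A -> T0 A | T1 T1 | c
  T0 -> a
  T1 -> d
  T2 -> c
  T3 -> b

CYK table (by increasing span) (cells [i..j] with 1 ≤ i ≤ j ≤ 2 only):
  cell(1,1) d: {T1}  orig:{}
  cell(2,2) d: {T1}  orig:{}
  cell(1,2) dd: {A}

Original NTs in T[1,2] deriving "dd": ["A"]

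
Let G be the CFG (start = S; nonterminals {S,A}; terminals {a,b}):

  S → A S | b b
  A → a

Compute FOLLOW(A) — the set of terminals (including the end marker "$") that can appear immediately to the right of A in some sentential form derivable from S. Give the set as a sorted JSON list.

FIRST sets, iterate to fixpoint:
[1]
  A via A→a: +{a}
  S via S→A S: +{a}
  S via S→b b: +{b}
  FIRST[S]={a,b}  FIRST[A]={a}
[2] (stable)
  FIRST[S]={a,b}  FIRST[A]={a}

Compute FOLLOW by fixpoint:
initialize: $ ∈ FOLLOW(S)
pass 1:
  S→A S: FOLLOW(A) ⊇ FIRST(S) = {a,b}; new: +{a,b}
  FOLLOW[S]={$}  FOLLOW[A]={a,b}
pass 2: done
  FOLLOW[S]={$}  FOLLOW[A]={a,b}

FOLLOW(A) = ["a", "b"]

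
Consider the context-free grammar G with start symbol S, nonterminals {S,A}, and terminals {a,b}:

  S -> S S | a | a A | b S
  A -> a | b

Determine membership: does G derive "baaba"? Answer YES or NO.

Convert to CNF:
  S -> S S | T0 A | T1 S | a
  A -> a | b
  T0 -> a
  T1 -> b

Fill CYK table bottom-up:
  T[0,0] 'b' = {A,T1}  orig:{A}
  T[1,1] 'a' = {A,S,T0}  orig:{A,S}
  T[2,2] 'a' = {A,S,T0}  orig:{A,S}
  T[3,3] 'b' = {A,T1}  orig:{A}
  T[4,4] 'a' = {A,S,T0}  orig:{A,S}
  T[0,1] 'ba' = {S}
  T[1,2] 'aa' = {S}
  T[2,3] 'ab' = {S}
  T[3,4] 'ba' = {S}
  T[0,2] 'baa' = {S}
  T[1,3] 'aab' = {S}
  T[2,4] 'aba' = {S}
  T[0,3] 'baab' = {S}
  T[1,4] 'aaba' = {S}
  T[0,4] 'baaba' = {S}

S ∈ T[0,4] ⇒ YES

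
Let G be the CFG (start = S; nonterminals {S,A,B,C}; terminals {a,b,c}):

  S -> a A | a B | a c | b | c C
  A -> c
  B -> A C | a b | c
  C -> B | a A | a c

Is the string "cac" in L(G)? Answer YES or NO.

Convert to CNF:
  S -> T0 A | T0 B | T0 T2 | T2 C | b
  A -> c
  B -> A C | T0 T1 | c
  C -> A C | T0 A | T0 T1 | T0 T2 | c
  T0 -> a
  T1 -> b
  T2 -> c

Fill CYK table bottom-up:
  T[0,0] 'c' = {A,B,C,T2}  orig:{A,B,C}
  T[1,1] 'a' = {T0}  orig:{}
  T[2,2] 'c' = {A,B,C,T2}  orig:{A,B,C}
  T[0,1] 'ca' = ∅
  T[1,2] 'ac' = {C,S}
  T[0,2] 'cac' = {B,C,S}

S ∈ T[0,2] ⇒ YES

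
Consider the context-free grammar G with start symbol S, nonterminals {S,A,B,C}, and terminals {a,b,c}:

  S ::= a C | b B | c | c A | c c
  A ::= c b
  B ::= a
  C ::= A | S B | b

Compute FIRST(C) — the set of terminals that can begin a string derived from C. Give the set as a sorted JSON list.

Compute FIRST by fixpoint:
[1]
  A via A→c b: +{c}
  B via B→a: +{a}
  C via C→A: +{c}
  C via C→b: +{b}
  S via S→a C: +{a}
  S via S→b B: +{b}
  S via S→c: +{c}
  FIRST[S]={a,b,c}  FIRST[A]={c}  FIRST[B]={a}  FIRST[C]={b,c}
[2]
  C via C→S B: +{a}
  FIRST[S]={a,b,c}  FIRST[A]={c}  FIRST[B]={a}  FIRST[C]={a,b,c}
[3] done
  FIRST[S]={a,b,c}  FIRST[A]={c}  FIRST[B]={a}  FIRST[C]={a,b,c}

FIRST(C) = ["a", "b", "c"]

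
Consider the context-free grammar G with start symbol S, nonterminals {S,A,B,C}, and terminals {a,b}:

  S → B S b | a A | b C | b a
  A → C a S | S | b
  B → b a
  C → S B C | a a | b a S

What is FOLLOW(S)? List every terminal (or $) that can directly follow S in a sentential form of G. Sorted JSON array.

FIRST sets, iterate to fixpoint:
round 1:
  A via A→b: +{b}
  B via B→b a: +{b}
  C via C→a a: +{a}
  C via C→b a S: +{b}
  S via S→B S b: +{b}
  S via S→a A: +{a}
  FIRST[S]={a,b}  FIRST[A]={b}  FIRST[B]={b}  FIRST[C]={a,b}
round 2:
  A via A→C a S: +{a}
  FIRST[S]={a,b}  FIRST[A]={a,b}  FIRST[B]={b}  FIRST[C]={a,b}
round 3: done
  FIRST[S]={a,b}  FIRST[A]={a,b}  FIRST[B]={b}  FIRST[C]={a,b}

Compute FOLLOW by fixpoint:
FOLLOW(S) := {$}
[1]
  A→C a S: FOLLOW(C) ⊇ FIRST(a) = {a}; new: +{a}
  C→S B C: FOLLOW(S) ⊇ FIRST(B) = {b}; new: +{b}
  C→S B C: FOLLOW(B) ⊇ FIRST(C) = {a,b}; new: +{a,b}
  C→b a S: FOLLOW(S) ⊇ FOLLOW(C) ⊇ {a}; new: +{a}
  S→a A: FOLLOW(A) ⊇ FOLLOW(S) ⊇ {$,a,b}; new: +{$,a,b}
  S→b C: FOLLOW(C) ⊇ FOLLOW(S) ⊇ {$,a,b}; new: +{$,b}
  S: {$,a,b}  A: {$,a,b}  B: {a,b}  C: {$,a,b}
[2] — fixpoint
  S: {$,a,b}  A: {$,a,b}  B: {a,b}  C: {$,a,b}

FOLLOW(S) = ["$", "a", "b"]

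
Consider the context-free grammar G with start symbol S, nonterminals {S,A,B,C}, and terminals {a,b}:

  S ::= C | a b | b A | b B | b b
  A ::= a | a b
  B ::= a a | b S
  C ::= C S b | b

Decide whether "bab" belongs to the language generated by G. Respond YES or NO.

Convert to CNF:
  S -> C X3 | T0 T1 | T1 A | T1 B | T1 T1 | b
  A -> T0 T1 | a
  B -> T0 T0 | T1 S
  C -> C X2 | b
  T0 -> a
  T1 -> b
  X2 -> S T1
  X3 -> S T1

CYK fill:
  cell(0,0) b: {C,S,T1}  orig:{C,S}
  cell(1,1) a: {A,T0}  orig:{A}
  cell(2,2) b: {C,S,T1}  orig:{C,S}
  cell(0,1) ba: {S}
  cell(1,2) ab: {A,S}
  cell(0,2) bab: {B,S,X2,X3}  orig:{B,S}

S ∈ T[0,2] ⇒ YES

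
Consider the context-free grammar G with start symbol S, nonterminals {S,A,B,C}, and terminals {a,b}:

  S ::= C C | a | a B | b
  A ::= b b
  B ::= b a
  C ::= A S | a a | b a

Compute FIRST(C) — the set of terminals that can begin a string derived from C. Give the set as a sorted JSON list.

Compute FIRST by fixpoint:
iter 1:
  A via A→b b: +{b}
  B via B→b a: +{b}
  C via C→A S: +{b}
  C via C→a a: +{a}
  S via S→C C: +{a,b}
  FIRST(S)={a,b}  FIRST(A)={b}  FIRST(B)={b}  FIRST(C)={a,b}
iter 2: (no change)
  FIRST(S)={a,b}  FIRST(A)={b}  FIRST(B)={b}  FIRST(C)={a,b}

FIRST(C) = ["a", "b"]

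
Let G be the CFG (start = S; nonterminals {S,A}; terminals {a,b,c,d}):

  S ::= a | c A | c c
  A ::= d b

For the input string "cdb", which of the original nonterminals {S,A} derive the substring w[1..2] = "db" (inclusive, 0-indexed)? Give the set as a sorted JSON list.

CNF form of G:
  S -> T2 A | T2 T2 | a
  A -> T0 T1
  T0 -> d
  T1 -> b
  T2 -> c

CYK table (by increasing span) — only the sub-triangle for w[1..2]:
  T[1,1] 'd' = {T0}  orig:{}
  T[2,2] 'b' = {T1}  orig:{}
  T[1,2] 'db' = {A}

Original NTs in T[1,2] deriving "db": ["A"]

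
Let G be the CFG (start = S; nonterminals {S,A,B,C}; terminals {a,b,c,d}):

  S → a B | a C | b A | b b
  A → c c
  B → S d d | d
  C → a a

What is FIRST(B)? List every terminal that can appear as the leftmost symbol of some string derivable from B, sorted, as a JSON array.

FIRST sets, iterate to fixpoint:
iter 1:
  A via A→c c: +{c}
  B via B→d: +{d}
  C via C→a a: +{a}
  S via S→a B: +{a}
  S via S→b A: +{b}
  S: {a,b}  A: {c}  B: {d}  C: {a}
iter 2:
  B via B→S d d: +{a,b}
  S: {a,b}  A: {c}  B: {a,b,d}  C: {a}
iter 3: — fixpoint
  S: {a,b}  A: {c}  B: {a,b,d}  C: {a}

FIRST(B) = ["a", "b", "d"]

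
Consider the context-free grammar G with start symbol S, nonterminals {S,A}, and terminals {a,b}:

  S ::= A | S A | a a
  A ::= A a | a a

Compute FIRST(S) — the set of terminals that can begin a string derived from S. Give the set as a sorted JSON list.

FIRST iteration:
pass 1:
  A via A→a a: +{a}
  S via S→A: +{a}
  S: {a}  A: {a}
pass 2: (no change)
  S: {a}  A: {a}

FIRST(S) = ["a"]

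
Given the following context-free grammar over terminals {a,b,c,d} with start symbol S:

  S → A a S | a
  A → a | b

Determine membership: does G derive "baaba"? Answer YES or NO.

Convert to CNF:
  S -> A X1 | a
  A -> a | b
  T0 -> a
  X1 -> T0 S

Fill CYK table bottom-up:
  T[0,0] 'b' = {A}
  T[1,1] 'a' = {A,S,T0}  orig:{A,S}
  T[2,2] 'a' = {A,S,T0}  orig:{A,S}
  T[3,3] 'b' = {A}
  T[4,4] 'a' = {A,S,T0}  orig:{A,S}
  T[0,1] 'ba' = ∅
  T[1,2] 'aa' = {X1}  orig:{}
  T[2,3] 'ab' = ∅
  T[3,4] 'ba' = ∅
  T[0,2] 'baa' = {S}
  T[1,3] 'aab' = ∅
  T[2,4] 'aba' = ∅
  T[0,3] 'baab' = ∅
  T[1,4] 'aaba' = ∅
  T[0,4] 'baaba' = ∅

S ∉ T[0,4] ⇒ NO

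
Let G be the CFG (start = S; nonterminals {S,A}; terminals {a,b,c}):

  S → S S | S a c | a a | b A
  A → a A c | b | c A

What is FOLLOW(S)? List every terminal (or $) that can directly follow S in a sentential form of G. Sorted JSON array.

Compute FIRST by fixpoint:
round 1:
  A via A→a A c: +{a}
  A via A→b: +{b}
  A via A→c A: +{c}
  S via S→a a: +{a}
  S via S→b A: +{b}
  FIRST(S)={a,b}  FIRST(A)={a,b,c}
round 2: (no change)
  FIRST(S)={a,b}  FIRST(A)={a,b,c}

FOLLOW iteration:
FOLLOW(S) := {$}
iter 1:
  A→a A c: FOLLOW(A) ⊇ FIRST(c) = {c}; new: +{c}
  S→S S: FOLLOW(S) ⊇ FIRST(S) = {a,b}; new: +{a,b}
  S→b A: FOLLOW(A) ⊇ FOLLOW(S) ⊇ {$,a,b}; new: +{$,a,b}
  FOLLOW[S]={$,a,b}  FOLLOW[A]={$,a,b,c}
iter 2: done
  FOLLOW[S]={$,a,b}  FOLLOW[A]={$,a,b,c}

FOLLOW(S) = ["$", "a", "b"]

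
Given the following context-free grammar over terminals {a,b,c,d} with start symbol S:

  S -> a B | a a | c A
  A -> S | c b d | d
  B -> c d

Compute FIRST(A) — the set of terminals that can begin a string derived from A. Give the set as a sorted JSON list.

FIRST iteration:
pass 1:
  A via A→c b d: +{c}
  A via A→d: +{d}
  B via B→c d: +{c}
  S via S→a B: +{a}
  S via S→c A: +{c}
  S: {a,c}  A: {c,d}  B: {c}
pass 2:
  A via A→S: +{a}
  S: {a,c}  A: {a,c,d}  B: {c}
pass 3: (stable)
  S: {a,c}  A: {a,c,d}  B: {c}

FIRST(A) = ["a", "c", "d"]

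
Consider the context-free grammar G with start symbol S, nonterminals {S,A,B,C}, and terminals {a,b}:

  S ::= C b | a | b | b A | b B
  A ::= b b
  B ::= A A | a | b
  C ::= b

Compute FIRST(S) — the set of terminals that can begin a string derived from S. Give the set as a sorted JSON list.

FIRST iteration:
round 1:
  A via A→b b: +{b}
  B via B→A A: +{b}
  B via B→a: +{a}
  C via C→b: +{b}
  S via S→C b: +{b}
  S via S→a: +{a}
  S: {a,b}  A: {b}  B: {a,b}  C: {b}
round 2: (stable)
  S: {a,b}  A: {b}  B: {a,b}  C: {b}

FIRST(S) = ["a", "b"]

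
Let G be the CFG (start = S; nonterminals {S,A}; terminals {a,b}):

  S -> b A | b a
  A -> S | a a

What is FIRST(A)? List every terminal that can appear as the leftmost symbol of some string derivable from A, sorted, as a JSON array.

FIRST sets, iterate to fixpoint:
round 1:
  A via A→a a: +{a}
  S via S→b A: +{b}
  FIRST[S]={b}  FIRST[A]={a}
round 2:
  A via A→S: +{b}
  FIRST[S]={b}  FIRST[A]={a,b}
round 3: (no change)
  FIRST[S]={b}  FIRST[A]={a,b}

FIRST(A) = ["a", "b"]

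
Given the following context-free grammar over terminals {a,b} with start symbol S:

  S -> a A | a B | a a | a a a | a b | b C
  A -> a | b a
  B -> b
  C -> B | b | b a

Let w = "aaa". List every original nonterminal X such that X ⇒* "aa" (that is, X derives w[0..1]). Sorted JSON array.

CNF form of G:
  S -> T0 C | T1 A | T1 B | T1 T0 | T1 T1 | T1 X2
  A -> T0 T1 | a
  B -> b
  C -> T0 T1 | b
  T0 -> b
  T1 -> a
  X2 -> T1 T1

Fill CYK table bottom-up (cells [i..j] with 0 ≤ i ≤ j ≤ 1 only):
  cell(0,0) a: {A,T1}  orig:{A}
  cell(1,1) a: {A,T1}  orig:{A}
  cell(0,1) aa: {S,X2}  orig:{S}

Original NTs in T[0,1] deriving "aa": ["S"]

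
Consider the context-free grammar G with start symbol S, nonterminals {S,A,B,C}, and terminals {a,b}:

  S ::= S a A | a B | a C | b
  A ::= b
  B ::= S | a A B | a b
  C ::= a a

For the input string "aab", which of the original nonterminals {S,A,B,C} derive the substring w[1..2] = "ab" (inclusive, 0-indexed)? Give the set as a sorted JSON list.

Convert to CNF:
  S -> S X4 | T0 B | T0 C | b
  A -> b
  B -> S X2 | T0 B | T0 C | T0 T1 | T0 X3 | b
  C -> T0 T0
  T0 -> a
  T1 -> b
  X2 -> T0 A
  X3 -> A B
  X4 -> T0 A

CYK fill — only the sub-triangle for w[1..2]:
  [1..1]={T0}  "a"  orig:{}
  [2..2]={A,B,S,T1}  "b"  orig:{A,B,S}
  [1..2]={B,S,X2,X4}  "ab"  orig:{B,S}

Original NTs in T[1,2] deriving "ab": ["B", "S"]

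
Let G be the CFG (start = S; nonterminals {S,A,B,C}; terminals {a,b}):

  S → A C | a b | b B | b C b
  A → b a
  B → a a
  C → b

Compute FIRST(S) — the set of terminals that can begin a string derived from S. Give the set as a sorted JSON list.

Compute FIRST by fixpoint:
iter 1:
  A via A→b a: +{b}
  B via B→a a: +{a}
  C via C→b: +{b}
  S via S→A C: +{b}
  S via S→a b: +{a}
  FIRST[S]={a,b}  FIRST[A]={b}  FIRST[B]={a}  FIRST[C]={b}
iter 2: (stable)
  FIRST[S]={a,b}  FIRST[A]={b}  FIRST[B]={a}  FIRST[C]={b}

FIRST(S) = ["a", "b"]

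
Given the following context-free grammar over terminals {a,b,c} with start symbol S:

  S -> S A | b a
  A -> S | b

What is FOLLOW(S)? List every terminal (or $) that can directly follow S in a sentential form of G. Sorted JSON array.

FIRST sets, iterate to fixpoint:
round 1:
  A via A→b: +{b}
  S via S→b a: +{b}
  S: {b}  A: {b}
round 2: done
  S: {b}  A: {b}

FOLLOW iteration:
initialize: $ ∈ FOLLOW(S)
pass 1:
  S→S A: FOLLOW(S) ⊇ FIRST(A) = {b}; new: +{b}
  S→S A: FOLLOW(A) ⊇ FOLLOW(S) ⊇ {$,b}; new: +{$,b}
  S: {$,b}  A: {$,b}
pass 2: — fixpoint
  S: {$,b}  A: {$,b}

FOLLOW(S) = ["$", "b"]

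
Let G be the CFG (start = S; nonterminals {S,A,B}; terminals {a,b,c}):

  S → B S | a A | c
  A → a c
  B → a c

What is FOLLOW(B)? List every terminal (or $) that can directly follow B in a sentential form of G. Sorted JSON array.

FIRST sets, iterate to fixpoint:
iter 1:
  A via A→a c: +{a}
  B via B→a c: +{a}
  S via S→B S: +{a}
  S via S→c: +{c}
  FIRST[S]={a,c}  FIRST[A]={a}  FIRST[B]={a}
iter 2: — fixpoint
  FIRST[S]={a,c}  FIRST[A]={a}  FIRST[B]={a}

FOLLOW iteration:
seed FOLLOW(S) with $
pass 1:
  S→B S: FOLLOW(B) ⊇ FIRST(S) = {a,c}; new: +{a,c}
  S→a A: FOLLOW(A) ⊇ FOLLOW(S) ⊇ {$}; new: +{$}
  S: {$}  A: {$}  B: {a,c}
pass 2: done
  S: {$}  A: {$}  B: {a,c}

FOLLOW(B) = ["a", "c"]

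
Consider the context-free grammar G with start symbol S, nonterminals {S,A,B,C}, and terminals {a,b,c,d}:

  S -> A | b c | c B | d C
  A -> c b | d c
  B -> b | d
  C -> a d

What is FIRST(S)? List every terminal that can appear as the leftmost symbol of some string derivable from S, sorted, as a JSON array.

FIRST iteration:
[1]
  A via A→c b: +{c}
  A via A→d c: +{d}
  B via B→b: +{b}
  B via B→d: +{d}
  C via C→a d: +{a}
  S via S→A: +{c,d}
  S via S→b c: +{b}
  FIRST(S)={b,c,d}  FIRST(A)={c,d}  FIRST(B)={b,d}  FIRST(C)={a}
[2] (no change)
  FIRST(S)={b,c,d}  FIRST(A)={c,d}  FIRST(B)={b,d}  FIRST(C)={a}

FIRST(S) = ["b", "c", "d"]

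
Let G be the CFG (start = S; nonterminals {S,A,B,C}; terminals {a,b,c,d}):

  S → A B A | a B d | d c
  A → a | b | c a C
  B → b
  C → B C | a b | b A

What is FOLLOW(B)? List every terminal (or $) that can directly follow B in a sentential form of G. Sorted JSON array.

FIRST sets, iterate to fixpoint:
[1]
  A via A→a: +{a}
  A via A→b: +{b}
  A via A→c a C: +{c}
  B via B→b: +{b}
  C via C→B C: +{b}
  C via C→a b: +{a}
  S via S→A B A: +{a,b,c}
  S via S→d c: +{d}
  FIRST(S)={a,b,c,d}  FIRST(A)={a,b,c}  FIRST(B)={b}  FIRST(C)={a,b}
[2] done
  FIRST(S)={a,b,c,d}  FIRST(A)={a,b,c}  FIRST(B)={b}  FIRST(C)={a,b}

Compute FOLLOW by fixpoint:
initialize: $ ∈ FOLLOW(S)
round 1:
  C→B C: FOLLOW(B) ⊇ FIRST(C) = {a,b}; new: +{a,b}
  S→A B A: FOLLOW(A) ⊇ FIRST(B) = {b}; new: +{b}
  S→A B A: FOLLOW(B) ⊇ FIRST(A) = {a,b,c}; new: +{c}
  S→A B A: FOLLOW(A) ⊇ FOLLOW(S) ⊇ {$}; new: +{$}
  S→a B d: FOLLOW(B) ⊇ FIRST(d) = {d}; new: +{d}
  S: {$}  A: {$,b}  B: {a,b,c,d}  C: {}
round 2:
  A→c a C: FOLLOW(C) ⊇ FOLLOW(A) ⊇ {$,b}; new: +{$,b}
  S: {$}  A: {$,b}  B: {a,b,c,d}  C: {$,b}
round 3: (stable)
  S: {$}  A: {$,b}  B: {a,b,c,d}  C: {$,b}

FOLLOW(B) = ["a", "b", "c", "d"]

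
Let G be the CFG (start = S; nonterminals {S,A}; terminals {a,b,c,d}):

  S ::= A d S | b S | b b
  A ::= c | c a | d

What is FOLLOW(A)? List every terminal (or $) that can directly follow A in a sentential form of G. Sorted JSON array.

FIRST sets, iterate to fixpoint:
round 1:
  A via A→c: +{c}
  A via A→d: +{d}
  S via S→A d S: +{c,d}
  S via S→b S: +{b}
  FIRST[S]={b,c,d}  FIRST[A]={c,d}
round 2: done
  FIRST[S]={b,c,d}  FIRST[A]={c,d}

FOLLOW iteration:
initialize: $ ∈ FOLLOW(S)
iter 1:
  S→A d S: FOLLOW(A) ⊇ FIRST(d) = {d}; new: +{d}
  FOLLOW[S]={$}  FOLLOW[A]={d}
iter 2: — fixpoint
  FOLLOW[S]={$}  FOLLOW[A]={d}

FOLLOW(A) = ["d"]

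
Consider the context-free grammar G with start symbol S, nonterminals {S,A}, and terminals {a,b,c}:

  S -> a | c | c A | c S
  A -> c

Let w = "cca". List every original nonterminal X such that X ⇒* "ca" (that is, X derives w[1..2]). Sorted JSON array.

CNF form of G:
  S -> T0 A | T0 S | a | c
  A -> c
  T0 -> c

CYK fill (cells [i..j] with 1 ≤ i ≤ j ≤ 2 only):
  T[1,1] 'c' = {A,S,T0}  orig:{A,S}
  T[2,2] 'a' = {S}
  T[1,2] 'ca' = {S}

Original NTs in T[1,2] deriving "ca": ["S"]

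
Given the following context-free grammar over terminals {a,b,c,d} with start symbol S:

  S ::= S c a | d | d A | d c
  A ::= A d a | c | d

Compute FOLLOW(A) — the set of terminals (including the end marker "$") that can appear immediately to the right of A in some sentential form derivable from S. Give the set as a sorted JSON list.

FIRST sets, iterate to fixpoint:
iter 1:
  A via A→c: +{c}
  A via A→d: +{d}
  S via S→d: +{d}
  FIRST(S)={d}  FIRST(A)={c,d}
iter 2: done
  FIRST(S)={d}  FIRST(A)={c,d}

Compute FOLLOW by fixpoint:
initialize: $ ∈ FOLLOW(S)
[1]
  A→A d a: FOLLOW(A) ⊇ FIRST(d) = {d}; new: +{d}
  S→S c a: FOLLOW(S) ⊇ FIRST(c) = {c}; new: +{c}
  S→d A: FOLLOW(A) ⊇ FOLLOW(S) ⊇ {$,c}; new: +{$,c}
  FOLLOW(S)={$,c}  FOLLOW(A)={$,c,d}
[2] (stable)
  FOLLOW(S)={$,c}  FOLLOW(A)={$,c,d}

FOLLOW(A) = ["$", "c", "d"]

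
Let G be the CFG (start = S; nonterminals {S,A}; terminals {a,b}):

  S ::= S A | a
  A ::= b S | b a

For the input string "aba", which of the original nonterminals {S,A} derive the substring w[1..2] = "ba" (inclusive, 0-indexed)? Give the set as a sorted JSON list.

CNF form of G:
  S -> S A | a
  A -> T0 S | T0 T1
  T0 -> b
  T1 -> a

Fill CYK table bottom-up (cells [i..j] with 1 ≤ i ≤ j ≤ 2 only):
  T[1,1] 'b' = {T0}  orig:{}
  T[2,2] 'a' = {S,T1}  orig:{S}
  T[1,2] 'ba' = {A}

Original NTs in T[1,2] deriving "ba": ["A"]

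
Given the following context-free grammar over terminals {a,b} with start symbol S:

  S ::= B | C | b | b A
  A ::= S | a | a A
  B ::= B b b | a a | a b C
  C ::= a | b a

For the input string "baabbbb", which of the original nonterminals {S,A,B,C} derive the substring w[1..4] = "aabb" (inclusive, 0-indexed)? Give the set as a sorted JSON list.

Convert to CNF:
  S -> B X6 | T0 A | T0 T1 | T1 T1 | T1 X7 | a | b
  A -> B X2 | T0 A | T0 T1 | T1 A | T1 T1 | T1 X3 | a | b
  B -> B X4 | T1 T1 | T1 X5
  C -> T0 T1 | a
  T0 -> b
  T1 -> a
  X2 -> T0 T0
  X3 -> T0 C
  X4 -> T0 T0
  X5 -> T0 C
  X6 -> T0 T0
  X7 -> T0 C

CYK fill — only the sub-triangle for w[1..4]:
  cell(1,1) a: {A,C,S,T1}  orig:{A,C,S}
  cell(2,2) a: {A,C,S,T1}  orig:{A,C,S}
  cell(3,3) b: {A,S,T0}  orig:{A,S}
  cell(4,4) b: {A,S,T0}  orig:{A,S}
  cell(1,2) aa: {A,B,S}
  cell(2,3) ab: {A}
  cell(3,4) bb: {A,S,X2,X4,X6}  orig:{A,S}
  cell(1,3) aab: {A}
  cell(2,4) abb: {A}
  cell(1,4) aabb: {A,B,S}

Original NTs in T[1,4] deriving "aabb": ["A", "B", "S"]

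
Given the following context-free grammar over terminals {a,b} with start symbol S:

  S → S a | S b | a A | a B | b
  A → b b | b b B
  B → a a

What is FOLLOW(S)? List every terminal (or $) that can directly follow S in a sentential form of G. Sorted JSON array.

FIRST iteration:
iter 1:
  A via A→b b: +{b}
  B via B→a a: +{a}
  S via S→a A: +{a}
  S via S→b: +{b}
  FIRST[S]={a,b}  FIRST[A]={b}  FIRST[B]={a}
iter 2: done
  FIRST[S]={a,b}  FIRST[A]={b}  FIRST[B]={a}

FOLLOW iteration:
seed FOLLOW(S) with $
round 1:
  S→S a: FOLLOW(S) ⊇ FIRST(a) = {a}; new: +{a}
  S→S b: FOLLOW(S) ⊇ FIRST(b) = {b}; new: +{b}
  S→a A: FOLLOW(A) ⊇ FOLLOW(S) ⊇ {$,a,b}; new: +{$,a,b}
  S→a B: FOLLOW(B) ⊇ FOLLOW(S) ⊇ {$,a,b}; new: +{$,a,b}
  S: {$,a,b}  A: {$,a,b}  B: {$,a,b}
round 2: (no change)
  S: {$,a,b}  A: {$,a,b}  B: {$,a,b}

FOLLOW(S) = ["$", "a", "b"]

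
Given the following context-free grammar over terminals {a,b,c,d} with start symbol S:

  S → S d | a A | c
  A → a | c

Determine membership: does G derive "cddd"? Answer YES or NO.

Convert to CNF:
  S -> S T0 | T1 A | c
  A -> a | c
  T0 -> d
  T1 -> a

CYK fill:
  cell(0,0) c: {A,S}
  cell(1,1) d: {T0}  orig:{}
  cell(2,2) d: {T0}  orig:{}
  cell(3,3) d: {T0}  orig:{}
  cell(0,1) cd: {S}
  cell(1,2) dd: ∅
  cell(2,3) dd: ∅
  cell(0,2) cdd: {S}
  cell(1,3) ddd: ∅
  cell(0,3) cddd: {S}

S ∈ T[0,3] ⇒ YES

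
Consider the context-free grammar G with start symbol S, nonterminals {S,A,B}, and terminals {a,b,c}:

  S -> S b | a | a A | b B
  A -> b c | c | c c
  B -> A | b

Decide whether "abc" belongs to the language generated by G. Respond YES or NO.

Convert to CNF:
  S -> S T0 | T0 B | T2 A | a
  A -> T0 T1 | T1 T1 | c
  B -> T0 T1 | T1 T1 | b | c
  T0 -> b
  T1 -> c
  T2 -> a

CYK fill:
  T[0,0] 'a' = {S,T2}  orig:{S}
  T[1,1] 'b' = {B,T0}  orig:{B}
  T[2,2] 'c' = {A,B,T1}  orig:{A,B}
  T[0,1] 'ab' = {S}
  T[1,2] 'bc' = {A,B,S}
  T[0,2] 'abc' = {S}

S ∈ T[0,2] ⇒ YES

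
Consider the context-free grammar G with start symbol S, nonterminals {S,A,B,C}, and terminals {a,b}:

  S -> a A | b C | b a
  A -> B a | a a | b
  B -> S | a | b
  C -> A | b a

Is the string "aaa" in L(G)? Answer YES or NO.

Convert to CNF:
  S -> T0 A | T1 C | T1 T0
  A -> B T0 | T0 T0 | b
  B -> T0 A | T1 C | T1 T0 | a | b
  C -> B T0 | T0 T0 | T1 T0 | b
  T0 -> a
  T1 -> b

CYK fill:
  T[0,0] 'a' = {B,T0}  orig:{B}
  T[1,1] 'a' = {B,T0}  orig:{B}
  T[2,2] 'a' = {B,T0}  orig:{B}
  T[0,1] 'aa' = {A,C}
  T[1,2] 'aa' = {A,C}
  T[0,2] 'aaa' = {B,S}

S ∈ T[0,2] ⇒ YES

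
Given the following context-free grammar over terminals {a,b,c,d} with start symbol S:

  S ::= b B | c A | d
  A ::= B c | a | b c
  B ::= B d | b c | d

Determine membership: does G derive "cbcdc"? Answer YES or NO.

Convert to CNF:
  S -> T0 A | T1 B | d
  A -> B T0 | T1 T0 | a
  B -> B T2 | T1 T0 | d
  T0 -> c
  T1 -> b
  T2 -> d

CYK fill:
  [0..0]={T0}  "c"  orig:{}
  [1..1]={T1}  "b"  orig:{}
  [2..2]={T0}  "c"  orig:{}
  [3..3]={B,S,T2}  "d"  orig:{B,S}
  [4..4]={T0}  "c"  orig:{}
  [0..1]=∅  "cb"
  [1..2]={A,B}  "bc"
  [2..3]=∅  "cd"
  [3..4]={A}  "dc"
  [0..2]={S}  "cbc"
  [1..3]={B}  "bcd"
  [2..4]={S}  "cdc"
  [0..3]=∅  "cbcd"
  [1..4]={A}  "bcdc"
  [0..4]={S}  "cbcdc"

S ∈ T[0,4] ⇒ YES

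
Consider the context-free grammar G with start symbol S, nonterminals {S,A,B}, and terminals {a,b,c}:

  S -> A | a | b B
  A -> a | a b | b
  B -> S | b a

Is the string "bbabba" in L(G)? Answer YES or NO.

CNF form of G:
  S -> T0 T1 | T1 B | a | b
  A -> T0 T1 | a | b
  B -> T0 T1 | T1 B | T1 T0 | a | b
  T0 -> a
  T1 -> b

Fill CYK table bottom-up:
  [0..0]={A,B,S,T1}  "b"  orig:{A,B,S}
  [1..1]={A,B,S,T1}  "b"  orig:{A,B,S}
  [2..2]={A,B,S,T0}  "a"  orig:{A,B,S}
  [3..3]={A,B,S,T1}  "b"  orig:{A,B,S}
  [4..4]={A,B,S,T1}  "b"  orig:{A,B,S}
  [5..5]={A,B,S,T0}  "a"  orig:{A,B,S}
  [0..1]={B,S}  "bb"
  [1..2]={B,S}  "ba"
  [2..3]={A,B,S}  "ab"
  [3..4]={B,S}  "bb"
  [4..5]={B,S}  "ba"
  [0..2]={B,S}  "bba"
  [1..3]={B,S}  "bab"
  [2..4]=∅  "abb"
  [3..5]={B,S}  "bba"
  [0..3]={B,S}  "bbab"
  [1..4]=∅  "babb"
  [2..5]=∅  "abba"
  [0..4]=∅  "bbabb"
  [1..5]=∅  "babba"
  [0..5]=∅  "bbabba"

S ∉ T[0,5] ⇒ NO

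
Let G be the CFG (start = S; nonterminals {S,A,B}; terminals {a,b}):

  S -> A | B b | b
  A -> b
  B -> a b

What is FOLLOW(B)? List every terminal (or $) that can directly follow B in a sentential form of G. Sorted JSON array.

FIRST sets, iterate to fixpoint:
[1]
  A via A→b: +{b}
  B via B→a b: +{a}
  S via S→A: +{b}
  S via S→B b: +{a}
  S: {a,b}  A: {b}  B: {a}
[2] (stable)
  S: {a,b}  A: {b}  B: {a}

FOLLOW sets:
FOLLOW(S) := {$}
[1]
  S→A: FOLLOW(A) ⊇ FOLLOW(S) ⊇ {$}; new: +{$}
  S→B b: FOLLOW(B) ⊇ FIRST(b) = {b}; new: +{b}
  S: {$}  A: {$}  B: {b}
[2] done
  S: {$}  A: {$}  B: {b}

FOLLOW(B) = ["b"]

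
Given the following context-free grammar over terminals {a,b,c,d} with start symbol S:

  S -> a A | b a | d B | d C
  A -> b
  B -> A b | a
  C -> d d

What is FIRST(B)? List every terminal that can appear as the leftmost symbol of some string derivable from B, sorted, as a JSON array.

Compute FIRST by fixpoint:
round 1:
  A via A→b: +{b}
  B via B→A b: +{b}
  B via B→a: +{a}
  C via C→d d: +{d}
  S via S→a A: +{a}
  S via S→b a: +{b}
  S via S→d B: +{d}
  S: {a,b,d}  A: {b}  B: {a,b}  C: {d}
round 2: (no change)
  S: {a,b,d}  A: {b}  B: {a,b}  C: {d}

FIRST(B) = ["a", "b"]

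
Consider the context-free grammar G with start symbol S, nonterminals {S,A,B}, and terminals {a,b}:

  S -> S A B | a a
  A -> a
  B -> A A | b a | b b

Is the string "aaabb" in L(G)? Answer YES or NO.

Convert to CNF:
  S -> S X2 | T1 T1
  A -> a
  B -> A A | T0 T0 | T0 T1
  T0 -> b
  T1 -> a
  X2 -> A B

CYK table (by increasing span):
  cell(0,0) a: {A,T1}  orig:{A}
  cell(1,1) a: {A,T1}  orig:{A}
  cell(2,2) a: {A,T1}  orig:{A}
  cell(3,3) b: {T0}  orig:{}
  cell(4,4) b: {T0}  orig:{}
  cell(0,1) aa: {B,S}
  cell(1,2) aa: {B,S}
  cell(2,3) ab: ∅
  cell(3,4) bb: {B}
  cell(0,2) aaa: {X2}  orig:{}
  cell(1,3) aab: ∅
  cell(2,4) abb: {X2}  orig:{}
  cell(0,3) aaab: ∅
  cell(1,4) aabb: ∅
  cell(0,4) aaabb: {S}

S ∈ T[0,4] ⇒ YES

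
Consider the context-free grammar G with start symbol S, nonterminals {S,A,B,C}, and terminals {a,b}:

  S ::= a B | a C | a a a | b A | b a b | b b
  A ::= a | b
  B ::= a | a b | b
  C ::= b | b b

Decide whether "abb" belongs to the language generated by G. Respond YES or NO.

CNF form of G:
  S -> T0 B | T0 C | T0 X2 | T1 A | T1 T1 | T1 X3
  A -> a | b
  B -> T0 T1 | a | b
  C -> T1 T1 | b
  T0 -> a
  T1 -> b
  X2 -> T0 T0
  X3 -> T0 T1

CYK table (by increasing span):
  [0..0]={A,B,T0}  "a"  orig:{A,B}
  [1..1]={A,B,C,T1}  "b"  orig:{A,B,C}
  [2..2]={A,B,C,T1}  "b"  orig:{A,B,C}
  [0..1]={B,S,X3}  "ab"  orig:{B,S}
  [1..2]={C,S}  "bb"
  [0..2]={S}  "abb"

S ∈ T[0,2] ⇒ YES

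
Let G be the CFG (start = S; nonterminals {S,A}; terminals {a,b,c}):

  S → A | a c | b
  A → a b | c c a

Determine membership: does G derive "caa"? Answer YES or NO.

CNF form of G:
  S -> T0 T1 | T0 T2 | T2 X4 | b
  A -> T0 T1 | T2 X3
  T0 -> a
  T1 -> b
  T2 -> c
  X3 -> T2 T0
  X4 -> T2 T0

CYK table (by increasing span):
  [0..0]={T2}  "c"  orig:{}
  [1..1]={T0}  "a"  orig:{}
  [2..2]={T0}  "a"  orig:{}
  [0..1]={X3,X4}  "ca"  orig:{}
  [1..2]=∅  "aa"
  [0..2]=∅  "caa"

S ∉ T[0,2] ⇒ NO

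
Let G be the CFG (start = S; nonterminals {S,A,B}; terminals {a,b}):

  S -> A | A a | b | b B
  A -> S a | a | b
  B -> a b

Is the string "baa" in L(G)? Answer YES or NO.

Convert to CNF:
  S -> A T0 | S T0 | T1 B | a | b
  A -> S T0 | a | b
  B -> T0 T1
  T0 -> a
  T1 -> b

CYK table (by increasing span):
  T[0,0] 'b' = {A,S,T1}  orig:{A,S}
  T[1,1] 'a' = {A,S,T0}  orig:{A,S}
  T[2,2] 'a' = {A,S,T0}  orig:{A,S}
  T[0,1] 'ba' = {A,S}
  T[1,2] 'aa' = {A,S}
  T[0,2] 'baa' = {A,S}

S ∈ T[0,2] ⇒ YES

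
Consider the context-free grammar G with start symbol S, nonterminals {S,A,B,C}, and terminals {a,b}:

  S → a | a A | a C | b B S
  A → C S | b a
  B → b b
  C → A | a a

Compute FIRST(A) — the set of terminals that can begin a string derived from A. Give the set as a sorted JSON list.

FIRST sets, iterate to fixpoint:
round 1:
  A via A→b a: +{b}
  B via B→b b: +{b}
  C via C→A: +{b}
  C via C→a a: +{a}
  S via S→a: +{a}
  S via S→b B S: +{b}
  FIRST(S)={a,b}  FIRST(A)={b}  FIRST(B)={b}  FIRST(C)={a,b}
round 2:
  A via A→C S: +{a}
  FIRST(S)={a,b}  FIRST(A)={a,b}  FIRST(B)={b}  FIRST(C)={a,b}
round 3: (stable)
  FIRST(S)={a,b}  FIRST(A)={a,b}  FIRST(B)={b}  FIRST(C)={a,b}

FIRST(A) = ["a", "b"]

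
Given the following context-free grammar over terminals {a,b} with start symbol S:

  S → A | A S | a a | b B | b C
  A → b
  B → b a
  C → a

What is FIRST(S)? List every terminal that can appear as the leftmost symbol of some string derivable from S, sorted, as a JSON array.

FIRST sets, iterate to fixpoint:
iter 1:
  A via A→b: +{b}
  B via B→b a: +{b}
  C via C→a: +{a}
  S via S→A: +{b}
  S via S→a a: +{a}
  S: {a,b}  A: {b}  B: {b}  C: {a}
iter 2: (no change)
  S: {a,b}  A: {b}  B: {b}  C: {a}

FIRST(S) = ["a", "b"]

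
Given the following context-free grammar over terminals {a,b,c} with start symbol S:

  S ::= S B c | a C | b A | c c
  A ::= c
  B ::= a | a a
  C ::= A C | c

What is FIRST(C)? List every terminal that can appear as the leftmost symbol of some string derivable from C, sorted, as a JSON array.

FIRST sets, iterate to fixpoint:
iter 1:
  A via A→c: +{c}
  B via B→a: +{a}
  C via C→A C: +{c}
  S via S→a C: +{a}
  S via S→b A: +{b}
  S via S→c c: +{c}
  FIRST(S)={a,b,c}  FIRST(A)={c}  FIRST(B)={a}  FIRST(C)={c}
iter 2: — fixpoint
  FIRST(S)={a,b,c}  FIRST(A)={c}  FIRST(B)={a}  FIRST(C)={c}

FIRST(C) = ["c"]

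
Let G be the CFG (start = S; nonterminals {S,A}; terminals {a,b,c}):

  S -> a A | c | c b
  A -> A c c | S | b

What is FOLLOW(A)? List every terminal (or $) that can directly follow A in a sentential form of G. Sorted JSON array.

Compute FIRST by fixpoint:
round 1:
  A via A→b: +{b}
  S via S→a A: +{a}
  S via S→c: +{c}
  FIRST[S]={a,c}  FIRST[A]={b}
round 2:
  A via A→S: +{a,c}
  FIRST[S]={a,c}  FIRST[A]={a,b,c}
round 3: done
  FIRST[S]={a,c}  FIRST[A]={a,b,c}

FOLLOW iteration:
initialize: $ ∈ FOLLOW(S)
[1]
  A→A c c: FOLLOW(A) ⊇ FIRST(c) = {c}; new: +{c}
  A→S: FOLLOW(S) ⊇ FOLLOW(A) ⊇ {c}; new: +{c}
  S→a A: FOLLOW(A) ⊇ FOLLOW(S) ⊇ {$,c}; new: +{$}
  S: {$,c}  A: {$,c}
[2] — fixpoint
  S: {$,c}  A: {$,c}

FOLLOW(A) = ["$", "c"]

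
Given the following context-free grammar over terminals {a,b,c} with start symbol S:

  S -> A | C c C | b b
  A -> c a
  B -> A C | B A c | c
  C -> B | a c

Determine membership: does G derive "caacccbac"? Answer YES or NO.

CNF form of G:
  S -> C X5 | T0 T1 | T2 T2
  A -> T0 T1
  B -> A C | B X3 | c
  C -> A C | B X4 | T1 T0 | c
  T0 -> c
  T1 -> a
  T2 -> b
  X3 -> A T0
  X4 -> A T0
  X5 -> T0 C

Fill CYK table bottom-up:
  [0..0]={B,C,T0}  "c"  orig:{B,C}
  [1..1]={T1}  "a"  orig:{}
  [2..2]={T1}  "a"  orig:{}
  [3..3]={B,C,T0}  "c"  orig:{B,C}
  [4..4]={B,C,T0}  "c"  orig:{B,C}
  [5..5]={B,C,T0}  "c"  orig:{B,C}
  [6..6]={T2}  "b"  orig:{}
  [7..7]={T1}  "a"  orig:{}
  [8..8]={B,C,T0}  "c"  orig:{B,C}
  [0..1]={A,S}  "ca"
  [1..2]=∅  "aa"
  [2..3]={C}  "ac"
  [3..4]={X5}  "cc"  orig:{}
  [4..5]={X5}  "cc"  orig:{}
  [5..6]=∅  "cb"
  [6..7]=∅  "ba"
  [7..8]={C}  "ac"
  [0..2]=∅  "caa"
  [1..3]=∅  "aac"
  [2..4]=∅  "acc"
  [3..5]={S}  "ccc"
  [4..6]=∅  "ccb"
  [5..7]=∅  "cba"
  [6..8]=∅  "bac"
  [0..3]={B,C}  "caac"
  [1..4]=∅  "aacc"
  [2..5]={S}  "accc"
  [3..6]=∅  "cccb"
  [4..7]=∅  "ccba"
  [5..8]=∅  "cbac"
  [0..4]=∅  "caacc"
  [1..5]=∅  "aaccc"
  [2..6]=∅  "acccb"
  [3..7]=∅  "cccba"
  [4..8]=∅  "ccbac"
  [0..5]={S}  "caaccc"
  [1..6]=∅  "aacccb"
  [2..7]=∅  "acccba"
  [3..8]=∅  "cccbac"
  [0..6]=∅  "caacccb"
  [1..7]=∅  "aacccba"
  [2..8]=∅  "acccbac"
  [0..7]=∅  "caacccba"
  [1..8]=∅  "aacccbac"
  [0..8]=∅  "caacccbac"

S ∉ T[0,8] ⇒ NO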